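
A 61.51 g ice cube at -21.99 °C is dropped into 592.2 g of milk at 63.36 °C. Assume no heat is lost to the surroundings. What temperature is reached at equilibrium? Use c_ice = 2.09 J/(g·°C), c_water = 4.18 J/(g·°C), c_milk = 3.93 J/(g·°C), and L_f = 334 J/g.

Conservation of energy gives ΣQ = 0:
ice -21.99→0 °C: 61.51×2.09×21.99 = 2826.9; latent heat to melt: 61.51×334 = 20544; warm the meltwater: 257.11 T; milk: 2327.3(T − 63.36)
2584.5 T = 147461 − 23371 = 124089
T ≈ 48.01 °C — above 0 °C, consistent with complete melting.

T_f ≈ 48.0 °C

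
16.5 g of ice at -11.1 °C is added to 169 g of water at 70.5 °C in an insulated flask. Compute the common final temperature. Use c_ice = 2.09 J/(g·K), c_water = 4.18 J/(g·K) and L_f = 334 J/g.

Sum of m c ΔT and latent-heat terms is zero:
warm ice to 0 °C: 16.5×2.09×(0 − (-11.1)) = 382.78
  melt ice: 16.5×334 = 5511
  warm the meltwater: 68.97 T
  water cools: 169×4.18×(T − 70.5) = 706.42(T − 70.5)
775.39 T = 49803 − 5893.8 = 43909
T ≈ 56.63 °C — above 0 °C, consistent with complete melting.

T_f ≈ 56.6 °C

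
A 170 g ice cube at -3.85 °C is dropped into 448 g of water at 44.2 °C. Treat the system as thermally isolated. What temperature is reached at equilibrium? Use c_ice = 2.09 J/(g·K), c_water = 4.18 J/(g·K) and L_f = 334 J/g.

Setting the total heat transfer to zero:
ice -3.85→0 °C: 170·2.09·3.85 = 1367.9; melt ice: 170·334 = 56780; meltwater 0→T: 170·4.18·T = 710.6 T; water: 1872.6(T − 44.2)
2583.2 T = 82771 − 58148 = 24623
T ≈ 9.53 °C — above 0 °C, consistent with complete melting.

T_f ≈ 9.5 °C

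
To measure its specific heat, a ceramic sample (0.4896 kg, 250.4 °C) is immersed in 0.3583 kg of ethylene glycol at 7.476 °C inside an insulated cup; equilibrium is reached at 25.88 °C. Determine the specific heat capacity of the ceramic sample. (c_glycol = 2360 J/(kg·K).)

Taking heat into each body as positive, Σ m c ΔT = 0:
0.4896·c·(25.88 − 250.4) + 0.3583·2360·(25.88 − 7.476) = 0
-109.92 c = -15562
c = -15562/-109.92 ≈ 141.6 J/(kg·K)

c ≈ 142 J/(kg·K)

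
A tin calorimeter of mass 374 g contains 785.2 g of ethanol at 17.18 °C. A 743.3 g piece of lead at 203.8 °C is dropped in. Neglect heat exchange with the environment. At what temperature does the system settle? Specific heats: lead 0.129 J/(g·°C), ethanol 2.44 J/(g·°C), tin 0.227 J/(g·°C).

Net heat exchanged in the isolated system is zero:
743.3×0.129×(T − 203.8) + 785.2×2.44×(T − 17.18) + 374×0.227×(T − 17.18) = 0
(95.89 + 1915.9 + 84.9) T = 95.89×203.8 + 1915.9×17.18 + 84.9×17.18
T = 53915/2096.7 ≈ 25.71 °C

T_f ≈ 25.7 °C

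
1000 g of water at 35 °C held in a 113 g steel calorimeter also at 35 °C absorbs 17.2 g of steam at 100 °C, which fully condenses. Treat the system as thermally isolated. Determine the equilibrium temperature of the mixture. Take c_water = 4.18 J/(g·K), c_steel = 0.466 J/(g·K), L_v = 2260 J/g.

Conservation of energy gives ΣQ = 0:
latent heat released on condensation: 17.2×2260 = 38872; condensed water 100 °C→T: 71.9(T − 100); water warms: 1000×4.18×(T − 35) = 4180(T − 35); steel cup: 113×0.466×(T − 35) = 52.66(T − 35)
4304.6 T = 38872 + 7189.6 + 148143 = 194205
T ≈ 45.12 °C — below 100 °C, confirming all the steam condensed.

T_f ≈ 45.1 °C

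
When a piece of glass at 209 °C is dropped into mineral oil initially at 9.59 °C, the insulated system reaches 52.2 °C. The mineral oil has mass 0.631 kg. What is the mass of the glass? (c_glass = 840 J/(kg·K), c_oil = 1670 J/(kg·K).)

m ≈ 0.341 kg

|Q_glass| = |Q_oil|:
m×840×(209 − 52.2) = 0.631×1670×(52.2 − 9.59)
131712 m = 44901  ⇒  m ≈ 0.3409 kg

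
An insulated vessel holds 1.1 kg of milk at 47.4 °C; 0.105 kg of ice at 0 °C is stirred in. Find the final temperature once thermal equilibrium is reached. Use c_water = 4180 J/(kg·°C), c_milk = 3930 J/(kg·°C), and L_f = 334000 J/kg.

T_f ≈ 35.7 °C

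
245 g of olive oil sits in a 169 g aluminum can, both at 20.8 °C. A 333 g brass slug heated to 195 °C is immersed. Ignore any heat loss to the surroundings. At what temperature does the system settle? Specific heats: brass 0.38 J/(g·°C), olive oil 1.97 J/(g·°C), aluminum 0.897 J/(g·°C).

T_f ≈ 49.8 °C

T_f is the heat-capacity-weighted average of the initial temperatures:
T_f = (126.54·195 + 482.65·20.8 + 151.59·20.8) / (126.54 + 482.65 + 151.59)
    = 37868 / 760.78 ≈ 49.77 °C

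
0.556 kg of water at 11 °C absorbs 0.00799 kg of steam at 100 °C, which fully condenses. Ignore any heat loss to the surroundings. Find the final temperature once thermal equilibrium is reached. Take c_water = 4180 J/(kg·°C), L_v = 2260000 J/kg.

Conservation of energy gives ΣQ = 0:
steam→water at 100 °C releases m L_v = 0.00799×2260000 = 18057; condensate cools 100→T: 0.00799×4180×(T − 100) = 33.4(T − 100); water warms: 0.556×4180×(T − 11) = 2324.1(T − 11)
2357.5 T = 18057 + 3339.8 + 25565 = 46962
T ≈ 19.92 °C, under the boiling point, so the assumption holds.

T_f ≈ 19.9 °C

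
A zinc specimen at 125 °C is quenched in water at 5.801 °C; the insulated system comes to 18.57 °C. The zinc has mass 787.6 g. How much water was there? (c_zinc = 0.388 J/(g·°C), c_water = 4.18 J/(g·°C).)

m ≈ 609 g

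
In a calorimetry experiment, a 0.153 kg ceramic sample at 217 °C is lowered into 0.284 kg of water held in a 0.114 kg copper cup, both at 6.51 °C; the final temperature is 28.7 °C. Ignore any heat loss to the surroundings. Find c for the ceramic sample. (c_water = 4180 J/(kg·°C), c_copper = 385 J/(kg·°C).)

c ≈ 948 J/(kg·°C)

Taking heat into each body as positive, Σ m c ΔT = 0:
0.153·c·(28.7 − 217) + 0.284·4180·(28.7 − 6.51) + 0.114·385·(28.7 − 6.51) = 0
-28.81 c = -27316
c = -27316/-28.81 ≈ 948.2 J/(kg·°C)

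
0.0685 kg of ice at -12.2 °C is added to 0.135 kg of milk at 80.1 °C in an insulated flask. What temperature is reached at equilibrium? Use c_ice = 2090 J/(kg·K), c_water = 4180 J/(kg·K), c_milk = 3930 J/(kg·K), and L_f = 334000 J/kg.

T_f ≈ 21.9 °C

Net heat exchanged in the isolated system is zero:
warm ice to 0 °C: 0.0685×2090×(0 − (-12.2)) = 1746.6; latent heat to melt: 0.0685×334000 = 22879; warm the meltwater: 286.33 T; milk cools: 0.135×3930×(T − 80.1) = 530.55(T − 80.1)
816.88 T = 42497 − 24626 = 17871
T ≈ 21.88 °C (positive, so assuming full melt was valid).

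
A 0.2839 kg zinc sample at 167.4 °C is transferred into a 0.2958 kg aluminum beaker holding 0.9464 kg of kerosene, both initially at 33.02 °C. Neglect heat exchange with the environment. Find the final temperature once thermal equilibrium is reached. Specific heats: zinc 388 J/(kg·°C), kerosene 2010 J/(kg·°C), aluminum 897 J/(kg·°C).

Conservation of energy gives ΣQ = 0:
0.2839*388*(T − 167.4) + 0.9464*2010*(T − 33.02) + 0.2958*897*(T − 33.02) = 0
2277.7 T = 90014
T ≈ 39.52 °C

T_f ≈ 39.5 °C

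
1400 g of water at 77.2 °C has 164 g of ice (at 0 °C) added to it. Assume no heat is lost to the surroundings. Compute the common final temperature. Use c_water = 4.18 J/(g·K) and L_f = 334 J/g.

Energy conservation, ΣQ = 0:
fusion: m_ice L_f = 164×334 = 54776
  warm the meltwater: 685.52 T
  water: 5852(T − 77.2)
6537.5 T = 451774 − 54776 = 396998
T ≈ 60.73 °C (positive, so assuming full melt was valid).

T_f ≈ 60.7 °C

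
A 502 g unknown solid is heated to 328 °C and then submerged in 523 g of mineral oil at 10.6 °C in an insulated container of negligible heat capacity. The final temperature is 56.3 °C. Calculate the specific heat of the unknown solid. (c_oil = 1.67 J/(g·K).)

Setting the total heat transfer to zero:
502·c·(56.3 − 328) + 523·1.67·(56.3 − 10.6) = 0
-136393 c = -39915
c = -39915/-136393 ≈ 0.2926 J/(g·K)

c ≈ 0.293 J/(g·K)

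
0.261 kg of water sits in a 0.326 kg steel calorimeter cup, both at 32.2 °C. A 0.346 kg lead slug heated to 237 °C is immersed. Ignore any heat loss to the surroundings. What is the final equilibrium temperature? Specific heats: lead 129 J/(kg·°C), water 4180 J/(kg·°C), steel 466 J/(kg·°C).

T_f ≈ 39.3 °C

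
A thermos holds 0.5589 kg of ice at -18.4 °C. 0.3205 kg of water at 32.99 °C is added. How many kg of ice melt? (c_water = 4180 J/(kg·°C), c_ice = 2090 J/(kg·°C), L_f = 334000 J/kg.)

m_melted ≈ 0.068 kg

Cooling the water to 0 °C releases 0.3205·4180·32.99 = 44196 J.
Of that, 0.5589·2090·18.4 = 21493 J goes to bring the ice to 0 °C, leaving 22703 J.
To melt every bit of ice: 0.5589·334000 = 186673 J.
22703 J < 186673 J, so only part of the ice melts and the system sits at 0 °C.
m_melt = 22703 / L_f = 0.06797 kg.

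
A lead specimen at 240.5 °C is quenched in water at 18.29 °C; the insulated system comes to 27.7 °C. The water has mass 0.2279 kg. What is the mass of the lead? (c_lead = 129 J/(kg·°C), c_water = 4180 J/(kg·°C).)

m ≈ 0.327 kg

Heat gained plus heat lost sum to zero:
m·129·(27.7 − 240.5) + 0.2279·4180·(27.7 − 18.29) = 0
-27451 m = -8964.2
m = -8964.2/-27451 ≈ 0.3265 kg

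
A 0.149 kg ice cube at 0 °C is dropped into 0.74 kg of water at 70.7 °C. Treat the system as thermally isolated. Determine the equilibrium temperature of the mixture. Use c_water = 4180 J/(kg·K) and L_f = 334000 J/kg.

T_f ≈ 45.5 °C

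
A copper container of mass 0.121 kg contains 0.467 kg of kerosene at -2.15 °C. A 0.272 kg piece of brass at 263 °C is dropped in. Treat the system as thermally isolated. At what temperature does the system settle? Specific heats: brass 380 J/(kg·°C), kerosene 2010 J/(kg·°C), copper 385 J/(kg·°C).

T_f ≈ 23.0 °C

Net heat exchanged in the isolated system is zero:
0.272×380×(T − 263) + 0.467×2010×(T − (-2.15)) + 0.121×385×(T − (-2.15)) = 0
1088.6 T = 25065
T ≈ 23.03 °C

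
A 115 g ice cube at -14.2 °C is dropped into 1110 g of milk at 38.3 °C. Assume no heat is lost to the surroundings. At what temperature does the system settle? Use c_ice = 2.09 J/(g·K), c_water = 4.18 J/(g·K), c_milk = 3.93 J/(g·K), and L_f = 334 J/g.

T_f ≈ 25.9 °C

Energy conservation, ΣQ = 0:
ice -14.2→0 °C: 115·2.09·14.2 = 3413; latent heat to melt: 115·334 = 38410; meltwater 0→T: 115·4.18·T = 480.7 T; milk: 4362.3(T − 38.3)
4843 T = 167076 − 41823 = 125253
T ≈ 25.86 °C. Since T > 0 °C, the all-ice-melts assumption holds.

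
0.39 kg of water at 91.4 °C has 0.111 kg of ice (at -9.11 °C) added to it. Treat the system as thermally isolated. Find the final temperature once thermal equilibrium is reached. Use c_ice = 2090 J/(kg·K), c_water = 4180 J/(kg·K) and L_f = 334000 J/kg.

T_f ≈ 52.4 °C

Heat gained plus heat lost sum to zero:
warm ice to 0 °C: 0.111·2090·(0 − (-9.11)) = 2113.4; fusion: m_ice L_f = 0.111·334000 = 37074; meltwater 0→T: 0.111·4180·T = 463.98 T; water: 1630.2(T − 91.4)
2094.2 T = 149000 − 39187 = 109813
T ≈ 52.44 °C. Since T > 0 °C, the all-ice-melts assumption holds.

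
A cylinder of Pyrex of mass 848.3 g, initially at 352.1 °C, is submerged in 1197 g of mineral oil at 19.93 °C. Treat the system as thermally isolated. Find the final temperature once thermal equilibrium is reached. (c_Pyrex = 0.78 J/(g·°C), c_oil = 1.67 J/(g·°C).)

|Q_Pyrex| = |Q_oil|:
848.3*0.78*(352.1 − T) = 1197*1.67*(T − 19.93)
661.67(352.1 − T) = 1999(T − 19.93)
2660.7 T = 272815  ⇒  T ≈ 102.54 °C

T_f ≈ 102.5 °C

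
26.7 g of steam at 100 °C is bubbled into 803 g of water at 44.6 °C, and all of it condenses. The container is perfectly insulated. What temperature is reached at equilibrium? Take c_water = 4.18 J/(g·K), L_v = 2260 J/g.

T_f ≈ 63.8 °C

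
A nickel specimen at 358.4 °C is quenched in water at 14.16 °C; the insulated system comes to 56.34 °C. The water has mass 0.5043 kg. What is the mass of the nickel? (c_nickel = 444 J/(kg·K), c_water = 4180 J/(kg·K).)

Let T be the final temperature. ΣQ_i = 0:
m·444·(56.34 − 358.4) + 0.5043·4180·(56.34 − 14.16) = 0
-134115 m = -88914
m = -88914/-134115 ≈ 0.663 kg

m ≈ 0.663 kg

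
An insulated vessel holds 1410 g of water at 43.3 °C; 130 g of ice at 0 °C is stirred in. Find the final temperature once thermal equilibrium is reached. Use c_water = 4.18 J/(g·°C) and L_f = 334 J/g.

T_f ≈ 32.9 °C

Taking heat into each body as positive, Σ m c ΔT = 0:
fusion: m_ice L_f = 130·334 = 43420
  warm the meltwater: 543.4 T
  water: 5893.8(T − 43.3)
6437.2 T = 255202 − 43420 = 211782
T ≈ 32.90 °C (positive, so assuming full melt was valid).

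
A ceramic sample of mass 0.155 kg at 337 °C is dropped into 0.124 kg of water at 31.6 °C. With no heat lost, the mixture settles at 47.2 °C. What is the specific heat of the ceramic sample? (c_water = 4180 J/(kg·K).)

c ≈ 180 J/(kg·K)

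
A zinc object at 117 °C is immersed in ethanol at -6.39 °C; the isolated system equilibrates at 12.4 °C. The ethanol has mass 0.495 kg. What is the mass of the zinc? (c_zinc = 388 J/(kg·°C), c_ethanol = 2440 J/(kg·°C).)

m ≈ 0.559 kg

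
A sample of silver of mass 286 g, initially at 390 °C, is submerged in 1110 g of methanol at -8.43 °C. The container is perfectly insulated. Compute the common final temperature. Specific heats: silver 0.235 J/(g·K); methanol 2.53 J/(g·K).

T_f ≈ 0.9 °C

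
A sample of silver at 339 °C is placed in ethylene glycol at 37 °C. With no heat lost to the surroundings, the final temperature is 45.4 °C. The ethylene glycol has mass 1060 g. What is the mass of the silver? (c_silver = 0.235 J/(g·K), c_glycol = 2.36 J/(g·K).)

m ≈ 305 g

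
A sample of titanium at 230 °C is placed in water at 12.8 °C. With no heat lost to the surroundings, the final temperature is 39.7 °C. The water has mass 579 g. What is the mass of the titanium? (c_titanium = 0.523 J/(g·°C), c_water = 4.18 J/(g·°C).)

|Q_titanium| = |Q_water|:
m×0.523×(230 − 39.7) = 579×4.18×(39.7 − 12.8)
99.53 m = 65104  ⇒  m ≈ 654.1 g

m ≈ 654 g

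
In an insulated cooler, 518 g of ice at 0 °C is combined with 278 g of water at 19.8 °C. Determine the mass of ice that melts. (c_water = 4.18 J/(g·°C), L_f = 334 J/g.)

m_melted ≈ 68.9 g

Water can give up m c ΔT = 278×4.18×19.8 = 23008 J before reaching 0 °C.
Melting all 518 g of ice would need 518×334 = 173012 J.
23008 J < 173012 J, so only part of the ice melts and the system sits at 0 °C.
m_melted×334 = 23008  ⇒  m_melted ≈ 68.89 g.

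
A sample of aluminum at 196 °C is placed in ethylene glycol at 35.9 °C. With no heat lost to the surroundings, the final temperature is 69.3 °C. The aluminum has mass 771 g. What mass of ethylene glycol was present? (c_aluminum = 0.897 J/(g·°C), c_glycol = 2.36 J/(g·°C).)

m ≈ 1110 g

|Q_aluminum| = |Q_glycol|:
771·0.897·(196 − 69.3) = m·2.36·(69.3 − 35.9)
78.82 m = 87624  ⇒  m ≈ 1112 g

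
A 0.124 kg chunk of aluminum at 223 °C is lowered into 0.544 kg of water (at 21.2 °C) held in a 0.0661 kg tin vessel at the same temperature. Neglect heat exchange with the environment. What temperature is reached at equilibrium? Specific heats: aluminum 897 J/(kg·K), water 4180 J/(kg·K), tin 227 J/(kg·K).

T_f ≈ 30.6 °C

Energy conservation, ΣQ = 0:
0.124·897·(T − 223) + 0.544·4180·(T − 21.2) + 0.0661·227·(T − 21.2) = 0
2400.2 T = 73329
T = 73329/2400.2 ≈ 30.55 °C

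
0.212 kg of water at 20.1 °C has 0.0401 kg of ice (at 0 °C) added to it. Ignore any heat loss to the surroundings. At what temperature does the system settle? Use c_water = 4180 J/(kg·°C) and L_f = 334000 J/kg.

T_f ≈ 4.2 °C

Taking heat into each body as positive, Σ m c ΔT = 0:
latent heat to melt: 0.0401×334000 = 13393; warm the meltwater: 167.62 T; water cools: 0.212×4180×(T − 20.1) = 886.16(T − 20.1)
1053.8 T = 17812 − 13393 = 4418.4
T ≈ 4.19 °C (positive, so assuming full melt was valid).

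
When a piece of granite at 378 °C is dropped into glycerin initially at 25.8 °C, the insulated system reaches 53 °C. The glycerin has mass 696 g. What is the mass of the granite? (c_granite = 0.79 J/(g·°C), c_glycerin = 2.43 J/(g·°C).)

m ≈ 179 g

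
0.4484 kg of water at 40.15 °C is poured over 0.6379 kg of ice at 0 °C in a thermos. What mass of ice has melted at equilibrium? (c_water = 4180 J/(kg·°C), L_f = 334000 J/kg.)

m_melted ≈ 0.225 kg

Water can give up m c ΔT = 0.4484×4180×40.15 = 75254 J before reaching 0 °C.
Melting all 0.6379 kg of ice would need 0.6379×334000 = 213059 J.
Since 75254 < 213059 J, not all the ice melts; equilibrium is at 0 °C.
Mass melted = 75254/334000 ≈ 0.2253 kg.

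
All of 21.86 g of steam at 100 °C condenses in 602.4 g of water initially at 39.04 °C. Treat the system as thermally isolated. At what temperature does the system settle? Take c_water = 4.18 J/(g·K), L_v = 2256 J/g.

Energy balance with sensible and latent terms:
steam→water at 100 °C releases m L_v = 21.86×2256 = 49316
  condensate cools 100→T: 21.86×4.18×(T − 100) = 91.37(T − 100)
  original water: 2518(T − 39.04)
2609.4 T = 49316 + 9137.5 + 98304 = 156758
T ≈ 60.07 °C — below 100 °C, confirming all the steam condensed.

T_f ≈ 60.1 °C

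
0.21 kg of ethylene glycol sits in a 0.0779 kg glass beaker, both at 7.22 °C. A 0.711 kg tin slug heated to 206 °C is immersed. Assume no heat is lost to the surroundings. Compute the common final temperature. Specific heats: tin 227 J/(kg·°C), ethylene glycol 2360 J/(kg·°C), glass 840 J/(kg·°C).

With ΣQ=0 the equilibrium temperature is the m·c-weighted mean:
T_f = (161.4×206 + 495.6×7.22 + 65.44×7.22) / (161.4 + 495.6 + 65.44)
    = 37298 / 722.43 ≈ 51.63 °C

T_f ≈ 51.6 °C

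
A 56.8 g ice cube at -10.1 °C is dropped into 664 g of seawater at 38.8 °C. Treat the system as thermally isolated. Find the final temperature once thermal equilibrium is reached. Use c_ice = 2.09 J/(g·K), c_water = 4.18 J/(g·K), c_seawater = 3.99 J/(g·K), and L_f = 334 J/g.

Setting the total heat transfer to zero:
warm ice to 0 °C: 56.8×2.09×(0 − (-10.1)) = 1199; latent heat to melt: 56.8×334 = 18971; warm the meltwater: 237.42 T; seawater cools: 664×3.99×(T − 38.8) = 2649.4(T − 38.8)
2886.8 T = 102795 − 20170 = 82625
T ≈ 28.62 °C — above 0 °C, consistent with complete melting.

T_f ≈ 28.6 °C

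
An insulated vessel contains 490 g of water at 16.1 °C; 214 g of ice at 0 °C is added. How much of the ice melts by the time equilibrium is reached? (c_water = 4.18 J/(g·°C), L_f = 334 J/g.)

m_melted ≈ 98.7 g

Heat available from the water dropping to 0 °C: 490×4.18×16.1 = 32976 J.
To melt every bit of ice: 214×334 = 71476 J.
32976 J < 71476 J, so only part of the ice melts and the system sits at 0 °C.
m_melt = 32976 / L_f = 98.73 g.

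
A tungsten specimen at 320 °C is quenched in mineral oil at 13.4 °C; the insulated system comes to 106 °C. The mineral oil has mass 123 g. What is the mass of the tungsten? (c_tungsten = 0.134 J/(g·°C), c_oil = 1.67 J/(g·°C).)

m ≈ 663 g

Setting the total heat transfer to zero:
m×0.134×(106 − 320) + 123×1.67×(106 − 13.4) = 0
-28.68 m = -19021
m = -19021/-28.68 ≈ 663.3 g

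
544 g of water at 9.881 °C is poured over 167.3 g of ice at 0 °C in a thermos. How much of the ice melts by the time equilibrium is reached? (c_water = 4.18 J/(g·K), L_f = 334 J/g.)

m_melted ≈ 67.3 g

Water can give up m c ΔT = 544×4.18×9.881 = 22469 J before reaching 0 °C.
Fully melting the ice requires m_ice L_f = 167.3×334 = 55878 J.
Since 22469 < 55878 J, not all the ice melts; equilibrium is at 0 °C.
Mass melted = 22469/334 ≈ 67.27 g.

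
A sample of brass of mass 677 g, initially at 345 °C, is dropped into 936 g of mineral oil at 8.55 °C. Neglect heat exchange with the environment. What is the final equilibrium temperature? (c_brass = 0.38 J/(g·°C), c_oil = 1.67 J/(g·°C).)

T_f ≈ 56.1 °C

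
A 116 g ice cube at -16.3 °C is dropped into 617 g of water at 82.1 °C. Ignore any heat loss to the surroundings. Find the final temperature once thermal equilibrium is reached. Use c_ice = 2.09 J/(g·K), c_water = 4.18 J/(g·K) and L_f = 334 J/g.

Let T be the final temperature. ΣQ_i = 0:
ice -16.3→0 °C: 116·2.09·16.3 = 3951.8; melt ice: 116·334 = 38744; warm the meltwater: 484.88 T; water: 2579.1(T − 82.1)
3063.9 T = 211741 − 42696 = 169045
T ≈ 55.17 °C — above 0 °C, consistent with complete melting.

T_f ≈ 55.2 °C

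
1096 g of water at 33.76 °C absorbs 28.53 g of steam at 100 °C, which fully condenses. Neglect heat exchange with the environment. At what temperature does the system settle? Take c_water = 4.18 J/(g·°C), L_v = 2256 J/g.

Sum of m c ΔT and latent-heat terms is zero:
condense steam: −28.53×2256 = −64364; condensate cools 100→T: 28.53×4.18×(T − 100) = 119.26(T − 100); water warms: 1096×4.18×(T − 33.76) = 4581.3(T − 33.76)
4700.5 T = 64364 + 11926 + 154664 = 230953
T ≈ 49.13 °C (< 100 °C, so full condensation is consistent).

T_f ≈ 49.1 °C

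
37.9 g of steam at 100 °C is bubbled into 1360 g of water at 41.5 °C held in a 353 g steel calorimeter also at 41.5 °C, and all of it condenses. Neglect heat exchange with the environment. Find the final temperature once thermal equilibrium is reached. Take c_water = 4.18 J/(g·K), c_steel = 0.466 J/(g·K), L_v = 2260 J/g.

T_f ≈ 57.3 °C

Energy conservation, ΣQ = 0:
condense steam: −37.9·2260 = −85654
  condensed water 100 °C→T: 158.42(T − 100)
  original water: 5684.8(T − 41.5)
  cup: 164.5(T − 41.5)
6007.7 T = 85654 + 15842 + 242746 = 344242
T ≈ 57.30 °C — below 100 °C, confirming all the steam condensed.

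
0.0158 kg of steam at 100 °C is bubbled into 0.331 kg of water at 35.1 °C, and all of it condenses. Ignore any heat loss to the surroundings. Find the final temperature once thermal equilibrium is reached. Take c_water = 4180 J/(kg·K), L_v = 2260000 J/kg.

T_f ≈ 62.7 °C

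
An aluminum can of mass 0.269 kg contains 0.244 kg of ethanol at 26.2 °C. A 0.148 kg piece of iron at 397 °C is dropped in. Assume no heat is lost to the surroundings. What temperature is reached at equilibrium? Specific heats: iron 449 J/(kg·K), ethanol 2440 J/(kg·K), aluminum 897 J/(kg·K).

T_f ≈ 53.5 °C

Heat gained plus heat lost sum to zero:
0.148·449·(T − 397) + 0.244·2440·(T − 26.2) + 0.269·897·(T − 26.2) = 0
66.45(T − 397) + 595.36(T − 26.2) + 241.29(T − 26.2) = 0
903.11 T = 48302
T ≈ 53.48 °C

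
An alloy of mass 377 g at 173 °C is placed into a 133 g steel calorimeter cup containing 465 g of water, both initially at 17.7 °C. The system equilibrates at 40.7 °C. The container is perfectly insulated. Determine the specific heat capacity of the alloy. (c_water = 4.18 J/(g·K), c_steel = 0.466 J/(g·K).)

c ≈ 0.925 J/(g·K)

Taking heat into each body as positive, Σ m c ΔT = 0:
377·c·(40.7 − 173) + 465·4.18·(40.7 − 17.7) + 133·0.466·(40.7 − 17.7) = 0
-49877 c = -46131
c = -46131/-49877 ≈ 0.9249 J/(g·K)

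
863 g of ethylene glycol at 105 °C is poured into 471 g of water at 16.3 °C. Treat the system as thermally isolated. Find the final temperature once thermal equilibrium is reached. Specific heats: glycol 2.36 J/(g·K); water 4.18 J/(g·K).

Heat lost by the glycol equals heat gained by the water:
863·2.36·(105 − T) = 471·4.18·(T − 16.3)
2036.7(105 − T) = 1968.8(T − 16.3)
4005.5 T = 245943  ⇒  T ≈ 61.40 °C

T_f ≈ 61.4 °C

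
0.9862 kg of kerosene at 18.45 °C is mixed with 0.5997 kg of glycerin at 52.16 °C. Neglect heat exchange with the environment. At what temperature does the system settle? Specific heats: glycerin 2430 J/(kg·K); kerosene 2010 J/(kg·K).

T_f ≈ 32.7 °C

T_f is the heat-capacity-weighted average of the initial temperatures:
T_f = (1457.3*52.16 + 1982.3*18.45) / (1457.3 + 1982.3)
    = 112584 / 3439.5 ≈ 32.73 °C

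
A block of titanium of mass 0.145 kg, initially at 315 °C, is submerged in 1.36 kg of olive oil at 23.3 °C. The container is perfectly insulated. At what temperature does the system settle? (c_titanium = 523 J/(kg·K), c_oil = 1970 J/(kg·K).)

T_f ≈ 31.3 °C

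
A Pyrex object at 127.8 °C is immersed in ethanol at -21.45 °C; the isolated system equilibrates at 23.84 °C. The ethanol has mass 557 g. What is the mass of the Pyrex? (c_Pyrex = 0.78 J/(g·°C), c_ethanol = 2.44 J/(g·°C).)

m ≈ 759 g

Heat lost by the Pyrex = heat gained by the ethanol:
m×0.78×(127.8 − 23.84) = 557×2.44×(23.84 − (-21.45))
81.09 m = 61553  ⇒  m ≈ 759.1 g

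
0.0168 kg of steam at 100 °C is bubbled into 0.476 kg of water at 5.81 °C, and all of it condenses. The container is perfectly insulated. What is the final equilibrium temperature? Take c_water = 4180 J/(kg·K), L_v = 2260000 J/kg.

Sum of m c ΔT and latent-heat terms is zero:
steam→water at 100 °C releases m L_v = 0.0168×2260000 = 37968; condensed water 100 °C→T: 70.22(T − 100); original water: 1989.7(T − 5.81)
2059.9 T = 37968 + 7022.4 + 11560 = 56550
T ≈ 27.45 °C (< 100 °C, so full condensation is consistent).

T_f ≈ 27.5 °C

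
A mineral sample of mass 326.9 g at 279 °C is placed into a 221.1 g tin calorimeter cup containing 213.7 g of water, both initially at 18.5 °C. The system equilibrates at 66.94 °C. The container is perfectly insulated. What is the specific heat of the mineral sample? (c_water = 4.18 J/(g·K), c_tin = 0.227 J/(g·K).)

c ≈ 0.659 J/(g·K)

Setting the total heat transfer to zero:
326.9·c·(66.94 − 279) + 213.7·4.18·(66.94 − 18.5) + 221.1·0.227·(66.94 − 18.5) = 0
-69322 c = -45701
c = -45701/-69322 ≈ 0.6593 J/(g·K)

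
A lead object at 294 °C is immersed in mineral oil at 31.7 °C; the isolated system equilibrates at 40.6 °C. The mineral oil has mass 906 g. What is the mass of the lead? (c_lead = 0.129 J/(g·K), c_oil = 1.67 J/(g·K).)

m ≈ 412 g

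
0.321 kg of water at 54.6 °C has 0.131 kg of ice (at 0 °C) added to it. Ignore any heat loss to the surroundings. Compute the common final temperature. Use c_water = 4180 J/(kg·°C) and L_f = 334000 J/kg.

Taking heat into each body as positive, Σ m c ΔT = 0:
melt ice: 0.131·334000 = 43754
  meltwater 0→T: 0.131·4180·T = 547.58 T
  water cools: 0.321·4180·(T − 54.6) = 1341.8(T − 54.6)
1889.4 T = 73261 − 43754 = 29507
T ≈ 15.62 °C (positive, so assuming full melt was valid).

T_f ≈ 15.6 °C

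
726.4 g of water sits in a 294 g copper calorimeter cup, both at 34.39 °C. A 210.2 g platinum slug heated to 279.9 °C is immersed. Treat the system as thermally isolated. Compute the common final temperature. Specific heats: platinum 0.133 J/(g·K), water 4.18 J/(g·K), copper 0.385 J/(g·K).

Let T be the final temperature. ΣQ_i = 0:
210.2·0.133·(T − 279.9) + 726.4·4.18·(T − 34.39) + 294·0.385·(T − 34.39) = 0
27.96(T − 279.9) + 3036.4(T − 34.39) + 113.19(T − 34.39) = 0
(27.96 + 3036.4 + 113.19) T = 27.96·279.9 + 3036.4·34.39 + 113.19·34.39
T ≈ 36.55 °C

T_f ≈ 36.6 °C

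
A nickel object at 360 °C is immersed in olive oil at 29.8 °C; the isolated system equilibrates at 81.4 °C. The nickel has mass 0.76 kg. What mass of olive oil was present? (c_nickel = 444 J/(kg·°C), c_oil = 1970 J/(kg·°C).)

m ≈ 0.925 kg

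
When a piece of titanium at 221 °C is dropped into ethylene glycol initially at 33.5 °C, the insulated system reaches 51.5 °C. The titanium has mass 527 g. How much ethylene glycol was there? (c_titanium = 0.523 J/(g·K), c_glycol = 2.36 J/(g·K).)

m ≈ 1100 g

|Q_titanium| = |Q_glycol|:
527·0.523·(221 − 51.5) = m·2.36·(51.5 − 33.5)
42.48 m = 46718  ⇒  m ≈ 1100 g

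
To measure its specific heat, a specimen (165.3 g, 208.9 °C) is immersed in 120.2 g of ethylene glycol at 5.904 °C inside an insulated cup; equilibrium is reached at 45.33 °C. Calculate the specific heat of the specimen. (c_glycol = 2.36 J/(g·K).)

Energy conservation, ΣQ = 0:
165.3·c·(45.33 − 208.9) + 120.2·2.36·(45.33 − 5.904) = 0
-27038 c = -11184
c = -11184/-27038 ≈ 0.4136 J/(g·K)

c ≈ 0.414 J/(g·K)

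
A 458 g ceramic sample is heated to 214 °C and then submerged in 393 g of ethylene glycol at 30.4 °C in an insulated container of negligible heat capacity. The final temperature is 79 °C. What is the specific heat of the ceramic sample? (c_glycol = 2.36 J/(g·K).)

m_s c (T_s − T_f) = m_glycol c_glycol (T_f − T_0):
458×c×(214 − 79) = 393×2.36×(79 − 30.4)
61830 c = 45076  ⇒  c ≈ 0.729 J/(g·K)

c ≈ 0.729 J/(g·K)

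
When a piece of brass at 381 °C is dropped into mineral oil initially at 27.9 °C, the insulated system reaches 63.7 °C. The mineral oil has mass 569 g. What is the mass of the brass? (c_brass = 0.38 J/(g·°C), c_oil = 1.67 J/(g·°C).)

m ≈ 282 g

Energy conservation, ΣQ = 0:
m×0.38×(63.7 − 381) + 569×1.67×(63.7 − 27.9) = 0
-120.57 m = -34018
m = -34018/-120.57 ≈ 282.1 g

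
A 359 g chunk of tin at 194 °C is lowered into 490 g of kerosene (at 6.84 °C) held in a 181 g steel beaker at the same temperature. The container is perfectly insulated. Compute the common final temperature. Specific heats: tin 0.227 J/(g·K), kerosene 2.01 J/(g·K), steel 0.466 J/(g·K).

Energy conservation, ΣQ = 0:
359*0.227*(T − 194) + 490*2.01*(T − 6.84) + 181*0.466*(T − 6.84) = 0
81.49(T − 194) + 984.9(T − 6.84) + 84.35(T − 6.84) = 0
(81.49 + 984.9 + 84.35) T = 81.49*194 + 984.9*6.84 + 84.35*6.84
T ≈ 20.09 °C

T_f ≈ 20.1 °C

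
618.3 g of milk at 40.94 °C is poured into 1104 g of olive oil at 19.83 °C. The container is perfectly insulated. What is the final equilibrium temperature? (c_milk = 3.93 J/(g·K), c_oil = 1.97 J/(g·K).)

T_f ≈ 31.0 °C

Let T be the final temperature. ΣQ_i = 0:
618.3×3.93×(T − 40.94) + 1104×1.97×(T − 19.83) = 0
(2429.9 + 2174.9) T = 2429.9×40.94 + 2174.9×19.83
T = 142609/4604.8 ≈ 30.97 °C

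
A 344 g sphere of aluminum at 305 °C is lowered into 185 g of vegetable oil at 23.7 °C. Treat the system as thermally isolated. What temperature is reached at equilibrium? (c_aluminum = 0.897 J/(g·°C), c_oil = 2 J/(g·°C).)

T_f ≈ 151.6 °C

Energy conservation, ΣQ = 0:
344×0.897×(T − 305) + 185×2×(T − 23.7) = 0
308.57(T − 305) + 370(T − 23.7) = 0
(308.57 + 370) T = 308.57×305 + 370×23.7
T = 102882/678.57 ≈ 151.62 °C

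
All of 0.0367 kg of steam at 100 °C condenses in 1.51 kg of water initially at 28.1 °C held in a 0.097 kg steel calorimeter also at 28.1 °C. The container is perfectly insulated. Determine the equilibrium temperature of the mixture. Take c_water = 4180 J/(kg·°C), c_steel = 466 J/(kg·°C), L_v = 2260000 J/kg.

Setting the total heat transfer to zero:
latent heat released on condensation: 0.0367·2260000 = 82942
  condensed water 100 °C→T: 153.41(T − 100)
  water warms: 1.51·4180·(T − 28.1) = 6311.8(T − 28.1)
  steel cup: 0.097·466·(T − 28.1) = 45.2(T − 28.1)
6510.4 T = 82942 + 15341 + 178632 = 276914
T ≈ 42.53 °C — below 100 °C, confirming all the steam condensed.

T_f ≈ 42.5 °C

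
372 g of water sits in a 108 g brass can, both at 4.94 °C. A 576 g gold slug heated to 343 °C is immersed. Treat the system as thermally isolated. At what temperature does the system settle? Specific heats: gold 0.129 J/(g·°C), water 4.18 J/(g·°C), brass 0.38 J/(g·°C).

T_f ≈ 20.0 °C

Energy conservation, ΣQ = 0:
576×0.129×(T − 343) + 372×4.18×(T − 4.94) + 108×0.38×(T − 4.94) = 0
74.3(T − 343) + 1555(T − 4.94) + 41.04(T − 4.94) = 0
(74.3 + 1555 + 41.04) T = 74.3×343 + 1555×4.94 + 41.04×4.94
T ≈ 19.98 °C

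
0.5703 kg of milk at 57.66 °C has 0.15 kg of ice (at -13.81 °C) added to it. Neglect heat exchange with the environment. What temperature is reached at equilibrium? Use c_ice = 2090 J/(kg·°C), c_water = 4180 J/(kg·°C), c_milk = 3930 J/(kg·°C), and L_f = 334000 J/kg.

T_f ≈ 26.1 °C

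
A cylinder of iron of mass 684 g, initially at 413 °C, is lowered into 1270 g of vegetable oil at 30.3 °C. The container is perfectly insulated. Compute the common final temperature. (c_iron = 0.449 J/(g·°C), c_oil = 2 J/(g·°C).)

Net heat exchanged in the isolated system is zero:
684*0.449*(T − 413) + 1270*2*(T − 30.3) = 0
307.12(T − 413) + 2540(T − 30.3) = 0
2847.1 T = 203801
T ≈ 71.58 °C

T_f ≈ 71.6 °C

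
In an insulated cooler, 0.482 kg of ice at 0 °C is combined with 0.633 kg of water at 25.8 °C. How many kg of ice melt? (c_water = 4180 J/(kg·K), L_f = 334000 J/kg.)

Cooling the water to 0 °C releases 0.633×4180×25.8 = 68265 J.
To melt every bit of ice: 0.482×334000 = 160988 J.
68265 J < 160988 J, so only part of the ice melts and the system sits at 0 °C.
m_melt = 68265 / L_f = 0.2044 kg.

m_melted ≈ 0.204 kg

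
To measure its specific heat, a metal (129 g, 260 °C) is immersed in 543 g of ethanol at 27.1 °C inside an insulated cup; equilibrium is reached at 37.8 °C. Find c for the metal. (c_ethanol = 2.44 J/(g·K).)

c ≈ 0.495 J/(g·K)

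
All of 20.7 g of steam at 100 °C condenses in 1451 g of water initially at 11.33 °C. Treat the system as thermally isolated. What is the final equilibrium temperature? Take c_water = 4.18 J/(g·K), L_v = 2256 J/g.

T_f ≈ 20.2 °C

Taking heat into each body as positive, Σ m c ΔT = 0:
latent heat released on condensation: 20.7·2256 = 46699; condensed water 100 °C→T: 86.53(T − 100); original water: 6065.2(T − 11.33)
6151.7 T = 46699 + 8652.6 + 68718 = 124070
T ≈ 20.17 °C — below 100 °C, confirming all the steam condensed.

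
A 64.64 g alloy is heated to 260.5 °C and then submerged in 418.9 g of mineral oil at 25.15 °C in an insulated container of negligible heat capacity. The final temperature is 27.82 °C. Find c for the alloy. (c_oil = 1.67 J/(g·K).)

Net heat exchanged in the isolated system is zero:
64.64×c×(27.82 − 260.5) + 418.9×1.67×(27.82 − 25.15) = 0
-15040 c = -1867.8
c = -1867.8/-15040 ≈ 0.1242 J/(g·K)

c ≈ 0.124 J/(g·K)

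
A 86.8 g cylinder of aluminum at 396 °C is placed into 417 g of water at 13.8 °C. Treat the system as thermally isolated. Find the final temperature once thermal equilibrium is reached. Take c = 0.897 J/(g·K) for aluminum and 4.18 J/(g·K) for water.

T_f ≈ 30.1 °C

Let T be the final temperature. ΣQ_i = 0:
86.8*0.897*(T − 396) + 417*4.18*(T − 13.8) = 0
77.86(T − 396) + 1743.1(T − 13.8) = 0
1820.9 T = 54887
T = 54887 / 1820.9 = 30.1 °C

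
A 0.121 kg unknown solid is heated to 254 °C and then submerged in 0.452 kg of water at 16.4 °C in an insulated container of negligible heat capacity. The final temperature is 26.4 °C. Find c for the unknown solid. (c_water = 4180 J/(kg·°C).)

c ≈ 686 J/(kg·°C)

m_s c (T_s − T_f) = m_water c_water (T_f − T_0):
0.121×c×(254 − 26.4) = 0.452×4180×(26.4 − 16.4)
27.54 c = 18894  ⇒  c ≈ 686.1 J/(kg·°C)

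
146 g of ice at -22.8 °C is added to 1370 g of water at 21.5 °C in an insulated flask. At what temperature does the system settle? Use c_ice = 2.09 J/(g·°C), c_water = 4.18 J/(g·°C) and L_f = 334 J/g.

T_f ≈ 10.6 °C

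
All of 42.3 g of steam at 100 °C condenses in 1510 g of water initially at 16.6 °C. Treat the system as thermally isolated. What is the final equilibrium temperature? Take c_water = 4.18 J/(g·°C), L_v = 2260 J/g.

T_f ≈ 33.6 °C

Heat gained plus heat lost sum to zero:
latent heat released on condensation: 42.3×2260 = 95598
  condensed water 100 °C→T: 176.81(T − 100)
  original water: 6311.8(T − 16.6)
6488.6 T = 95598 + 17681 + 104776 = 218055
T ≈ 33.61 °C — below 100 °C, confirming all the steam condensed.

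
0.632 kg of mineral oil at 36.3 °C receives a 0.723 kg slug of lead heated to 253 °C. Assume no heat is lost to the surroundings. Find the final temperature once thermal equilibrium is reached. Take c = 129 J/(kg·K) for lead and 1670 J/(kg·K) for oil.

T_f ≈ 53.9 °C

Net heat exchanged in the isolated system is zero:
0.723·129·(T − 253) + 0.632·1670·(T − 36.3) = 0
93.27(T − 253) + 1055.4(T − 36.3) = 0
(93.27 + 1055.4) T = 93.27·253 + 1055.4·36.3
T = 61909/1148.7 ≈ 53.89 °C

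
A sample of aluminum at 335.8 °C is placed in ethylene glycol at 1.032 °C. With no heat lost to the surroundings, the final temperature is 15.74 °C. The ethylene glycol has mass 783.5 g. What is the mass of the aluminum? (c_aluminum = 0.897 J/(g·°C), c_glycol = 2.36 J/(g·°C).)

Setting the total heat transfer to zero:
m·0.897·(15.74 − 335.8) + 783.5·2.36·(15.74 − 1.032) = 0
-287.09 m = -27196
m = -27196/-287.09 ≈ 94.73 g

m ≈ 94.7 g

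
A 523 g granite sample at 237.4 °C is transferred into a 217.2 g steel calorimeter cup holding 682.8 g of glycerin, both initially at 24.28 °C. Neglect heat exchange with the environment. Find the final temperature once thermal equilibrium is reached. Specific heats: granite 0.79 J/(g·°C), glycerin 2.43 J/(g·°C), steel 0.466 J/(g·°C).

T_f ≈ 64.8 °C

Energy conservation, ΣQ = 0:
523·0.79·(T − 237.4) + 682.8·2.43·(T − 24.28) + 217.2·0.466·(T − 24.28) = 0
(413.17 + 1659.2 + 101.22) T = 413.17·237.4 + 1659.2·24.28 + 101.22·24.28
T = 140830/2173.6 ≈ 64.79 °C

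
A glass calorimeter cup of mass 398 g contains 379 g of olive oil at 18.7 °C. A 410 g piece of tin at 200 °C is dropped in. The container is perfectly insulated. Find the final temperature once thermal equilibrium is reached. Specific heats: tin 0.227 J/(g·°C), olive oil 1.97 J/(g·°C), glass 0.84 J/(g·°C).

T_f ≈ 33.1 °C

Taking heat into each body as positive, Σ m c ΔT = 0:
410·0.227·(T − 200) + 379·1.97·(T − 18.7) + 398·0.84·(T − 18.7) = 0
(93.07 + 746.63 + 334.32) T = 93.07·200 + 746.63·18.7 + 334.32·18.7
T = 38828/1174 ≈ 33.07 °C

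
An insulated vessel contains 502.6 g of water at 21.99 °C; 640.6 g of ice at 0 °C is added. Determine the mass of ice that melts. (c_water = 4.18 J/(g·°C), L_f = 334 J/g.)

m_melted ≈ 138 g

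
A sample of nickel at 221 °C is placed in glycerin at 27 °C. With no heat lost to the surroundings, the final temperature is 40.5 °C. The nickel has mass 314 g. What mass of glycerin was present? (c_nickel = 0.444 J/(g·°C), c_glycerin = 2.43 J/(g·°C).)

m ≈ 767 g

Conservation of energy gives ΣQ = 0:
314·0.444·(40.5 − 221) + m·2.43·(40.5 − 27) = 0
32.8 m = 25165
m = 25165/32.8 ≈ 767.1 g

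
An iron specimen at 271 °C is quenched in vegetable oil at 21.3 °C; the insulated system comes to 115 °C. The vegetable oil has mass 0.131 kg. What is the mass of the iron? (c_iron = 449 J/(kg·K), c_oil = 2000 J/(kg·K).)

Energy conservation, ΣQ = 0:
m·449·(115 − 271) + 0.131·2000·(115 − 21.3) = 0
-70044 m = -24549
m = -24549/-70044 ≈ 0.3505 kg

m ≈ 0.35 kg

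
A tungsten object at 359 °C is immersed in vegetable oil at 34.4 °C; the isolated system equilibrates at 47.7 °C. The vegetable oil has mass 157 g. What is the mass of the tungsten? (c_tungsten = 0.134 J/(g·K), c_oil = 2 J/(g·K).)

|Q_tungsten| = |Q_oil|:
m·0.134·(359 − 47.7) = 157·2·(47.7 − 34.4)
41.71 m = 4176.2  ⇒  m ≈ 100.1 g

m ≈ 100 g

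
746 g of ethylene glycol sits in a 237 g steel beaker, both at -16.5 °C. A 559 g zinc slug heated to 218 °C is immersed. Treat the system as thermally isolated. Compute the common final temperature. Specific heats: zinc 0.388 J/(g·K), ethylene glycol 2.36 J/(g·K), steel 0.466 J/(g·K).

T_f ≈ 7.9 °C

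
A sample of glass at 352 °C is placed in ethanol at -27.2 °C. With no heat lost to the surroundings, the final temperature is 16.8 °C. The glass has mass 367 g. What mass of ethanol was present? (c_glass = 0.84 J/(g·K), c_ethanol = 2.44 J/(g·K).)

m ≈ 963 g

Energy conservation, ΣQ = 0:
367×0.84×(16.8 − 352) + m×2.44×(16.8 − (-27.2)) = 0
107.36 m = 103335
m = 103335/107.36 ≈ 962.5 g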